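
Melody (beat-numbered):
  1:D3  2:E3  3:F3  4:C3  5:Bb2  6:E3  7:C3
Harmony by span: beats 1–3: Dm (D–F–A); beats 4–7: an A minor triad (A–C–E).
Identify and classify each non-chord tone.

The harmony at that moment is D minor triad (D, F, A); E3 is not a chord tone.
It is approached by step up from D3 and left by step up to F3.
Step in, step out in the same direction — a passing tone.
The harmony at that moment is A minor triad (A, C, E); Bb2 is not a chord tone.
It is approached by step down from C3 and left by leap up to E3.
Step in, leap out — an escape tone.

E3 (beat 2) — passing tone; Bb2 (beat 5) — escape tone.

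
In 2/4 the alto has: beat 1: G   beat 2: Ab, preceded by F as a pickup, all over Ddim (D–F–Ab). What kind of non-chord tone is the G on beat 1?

Passing tone.

The harmony at that moment is D diminished triad (D, F, Ab); G is not a chord tone.
It is approached by step up from F and left by step up to Ab.
Step in, step out in the same direction — a passing tone.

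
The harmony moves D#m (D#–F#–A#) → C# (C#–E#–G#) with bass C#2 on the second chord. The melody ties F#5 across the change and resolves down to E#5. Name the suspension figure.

At the second chord the bass is C#2. The suspended F#5 lies a fourth above the bass; after resolving down by step to E#5, the interval above the bass becomes a third.
Suspension figures are named by those two intervals: 4–3.

4–3 suspension.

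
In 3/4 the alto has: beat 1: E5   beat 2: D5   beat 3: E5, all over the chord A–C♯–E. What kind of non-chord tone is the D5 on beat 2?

The harmony at that moment is A major triad (A, C♯, E); D5 is not a chord tone.
It is approached by step down from E5 and left by step up to E5.
Step away and step back to the same note — a neighbor tone (lower neighbor).

Lower neighbor tone.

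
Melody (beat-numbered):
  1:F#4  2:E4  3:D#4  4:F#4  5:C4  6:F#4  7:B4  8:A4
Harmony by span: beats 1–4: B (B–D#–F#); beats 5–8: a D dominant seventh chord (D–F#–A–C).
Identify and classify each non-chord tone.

The harmony at that moment is B major triad (B, D#, F#); E4 is not a chord tone.
It is approached by step down from F#4 and left by step down to D#4.
Step in, step out in the same direction — a passing tone.
The harmony at that moment is D dominant seventh chord (D, F#, A, C); B4 is not a chord tone.
It is approached by leap up from F#4 and left by step down to A4.
Leap in, step out — an appoggiatura.

E4 (beat 2) — passing tone; B4 (beat 7) — appoggiatura.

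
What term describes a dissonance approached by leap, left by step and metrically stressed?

Appoggiatura.

Approach: by leap. Departure: by step. Metric position: strong.
Leap in, step out, in a metrically strong position — an appoggiatura. (It is the mirror image of the escape tone, which steps in and leaps out from a weak position.)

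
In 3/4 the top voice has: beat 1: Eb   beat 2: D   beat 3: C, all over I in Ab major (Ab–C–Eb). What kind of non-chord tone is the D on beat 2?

Passing tone.

The harmony at that moment is Ab major triad (Ab, C, Eb); D is not a chord tone.
It is approached by step down from Eb and left by step down to C.
Step in, step out in the same direction — a passing tone.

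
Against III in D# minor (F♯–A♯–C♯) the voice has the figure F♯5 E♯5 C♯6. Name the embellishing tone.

E♯5 is an escape tone.

The harmony at that moment is F♯ major triad (F♯, A♯, C♯); E♯5 is not a chord tone.
It is approached by step down from F♯5 and left by leap up to C♯6.
Step in, leap out — an escape tone.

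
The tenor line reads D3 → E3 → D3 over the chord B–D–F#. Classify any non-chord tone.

E3 is a neighbor tone.

The harmony at that moment is B minor triad (B, D, F#); E3 is not a chord tone.
It is approached by step up from D3 and left by step down to D3.
Step away and step back to the same note — a neighbor tone (upper neighbor).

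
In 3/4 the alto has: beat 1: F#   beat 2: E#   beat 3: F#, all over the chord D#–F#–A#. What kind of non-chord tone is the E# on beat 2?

The harmony at that moment is D# minor triad (D#, F#, A#); E# is not a chord tone.
It is approached by step down from F# and left by step up to F#.
Step away and step back to the same note — a neighbor tone (lower neighbor).

Lower neighbor tone.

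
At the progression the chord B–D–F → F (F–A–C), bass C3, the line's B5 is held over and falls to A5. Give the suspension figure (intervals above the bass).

7–6 suspension.

At the second chord the bass is C3. The suspended B5 lies a seventh above the bass; after resolving down by step to A5, the interval above the bass becomes a sixth.
Suspension figures are named by those two intervals: 7–6.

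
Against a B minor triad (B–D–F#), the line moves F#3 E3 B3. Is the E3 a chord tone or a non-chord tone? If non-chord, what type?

The harmony at that moment is B minor triad (B, D, F#); E3 is not a chord tone.
It is approached by step down from F#3 and left by leap up to B3.
Step in, leap out — an escape tone.

Non-chord tone — an escape tone.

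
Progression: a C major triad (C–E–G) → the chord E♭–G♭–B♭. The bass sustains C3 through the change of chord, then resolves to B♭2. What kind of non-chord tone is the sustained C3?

C3 is a suspension.

The harmony at that moment is E♭ minor triad (E♭, G♭, B♭); C3 is not a chord tone.
It is held over (the same pitch as the preceding C3) and left by step down to B♭2.
Held over from the previous chord and resolving down by step — a suspension.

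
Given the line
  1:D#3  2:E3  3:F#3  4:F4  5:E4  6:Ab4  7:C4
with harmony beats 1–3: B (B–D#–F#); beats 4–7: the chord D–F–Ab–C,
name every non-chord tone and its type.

The harmony at that moment is B major triad (B, D#, F#); E3 is not a chord tone.
It is approached by step up from D#3 and left by step up to F#3.
Step in, step out in the same direction — a passing tone.
The harmony at that moment is D half-diminished seventh chord (D, F, Ab, C); E4 is not a chord tone.
It is approached by step down from F4 and left by leap up to Ab4.
Step in, leap out — an escape tone.

E3 (beat 2) — passing tone; E4 (beat 5) — escape tone.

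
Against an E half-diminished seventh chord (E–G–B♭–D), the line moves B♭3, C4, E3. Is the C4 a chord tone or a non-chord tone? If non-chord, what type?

Non-chord tone — an escape tone.

The harmony at that moment is E half-diminished seventh chord (E, G, B♭, D); C4 is not a chord tone.
It is approached by step up from B♭3 and left by leap down to E3.
Step in, leap out — an escape tone.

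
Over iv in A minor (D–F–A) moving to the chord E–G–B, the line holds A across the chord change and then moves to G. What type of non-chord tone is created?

A is a suspension.

The harmony at that moment is E minor triad (E, G, B); A is not a chord tone.
It is held over (the same pitch as the preceding A) and left by step down to G.
Held over from the previous chord and resolving down by step — a suspension.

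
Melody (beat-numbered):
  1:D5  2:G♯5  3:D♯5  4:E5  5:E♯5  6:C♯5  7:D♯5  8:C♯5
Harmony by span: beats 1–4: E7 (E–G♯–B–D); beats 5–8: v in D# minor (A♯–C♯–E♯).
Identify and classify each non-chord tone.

The harmony at that moment is E dominant seventh chord (E, G♯, B, D); D♯5 is not a chord tone.
It is approached by leap down from G♯5 and left by step up to E5.
Leap in, step out — an appoggiatura.
The harmony at that moment is A♯ minor triad (A♯, C♯, E♯); D♯5 is not a chord tone.
It is approached by step up from C♯5 and left by step down to C♯5.
Step away and step back to the same note — a neighbor tone (upper neighbor).

D♯5 (beat 3) — appoggiatura; D♯5 (beat 7) — neighbor tone.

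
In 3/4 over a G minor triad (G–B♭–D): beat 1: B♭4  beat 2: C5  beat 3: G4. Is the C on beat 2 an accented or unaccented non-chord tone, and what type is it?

Unaccented escape tone.

The harmony at that moment is G minor triad (G, B♭, D); C5 is not a chord tone.
It is approached by step up from B♭4 and left by leap down to G4.
Step in, leap out — an escape tone.
It falls on a weak beat, so it is unaccented.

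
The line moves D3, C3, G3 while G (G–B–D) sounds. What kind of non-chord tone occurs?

C3 is an escape tone.

The harmony at that moment is G major triad (G, B, D); C3 is not a chord tone.
It is approached by step down from D3 and left by leap up to G3.
Step in, leap out — an escape tone.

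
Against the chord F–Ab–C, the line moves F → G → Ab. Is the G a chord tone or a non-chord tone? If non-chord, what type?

The harmony at that moment is F minor triad (F, Ab, C); G is not a chord tone.
It is approached by step up from F and left by step up to Ab.
Step in, step out in the same direction — a passing tone.

Non-chord tone — a passing tone.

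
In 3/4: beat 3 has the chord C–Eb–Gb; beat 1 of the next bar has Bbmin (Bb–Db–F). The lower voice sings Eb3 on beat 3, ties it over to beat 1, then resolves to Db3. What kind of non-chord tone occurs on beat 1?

Suspension.

The harmony at that moment is Bb minor triad (Bb, Db, F); Eb3 is not a chord tone.
It is held over (the same pitch as the preceding Eb3) and left by step down to Db3.
Held over from the previous chord and resolving down by step — a suspension.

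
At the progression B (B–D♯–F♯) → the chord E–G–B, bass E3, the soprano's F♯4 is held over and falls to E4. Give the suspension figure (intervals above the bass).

At the second chord the bass is E3. The suspended F♯4 lies a ninth above the bass; after resolving down by step to E4, the interval above the bass becomes an octave.
Suspension figures are named by those two intervals: 9–8.

9–8 suspension.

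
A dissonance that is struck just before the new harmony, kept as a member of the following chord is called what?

Approach: ahead of the chord change (typically by step), so it is dissonant against the current harmony. Departure: none — the same pitch is restated or held and is a chord tone of the new harmony.
Dissonant first, consonant once the harmony catches up: the note simply arrives early — an anticipation. (The reverse timing, consonant first and dissonant after the change, would be a suspension or retardation.)

Anticipation.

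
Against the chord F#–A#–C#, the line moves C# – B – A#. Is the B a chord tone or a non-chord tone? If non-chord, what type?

The harmony at that moment is F# major triad (F#, A#, C#); B is not a chord tone.
It is approached by step down from C# and left by step down to A#.
Step in, step out in the same direction — a passing tone.

Non-chord tone — a passing tone.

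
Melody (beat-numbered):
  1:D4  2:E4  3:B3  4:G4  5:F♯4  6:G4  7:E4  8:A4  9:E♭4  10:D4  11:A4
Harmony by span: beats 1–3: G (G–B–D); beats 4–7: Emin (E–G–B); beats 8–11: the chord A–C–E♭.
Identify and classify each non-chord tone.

The harmony at that moment is G major triad (G, B, D); E4 is not a chord tone.
It is approached by step up from D4 and left by leap down to B3.
Step in, leap out — an escape tone.
The harmony at that moment is E minor triad (E, G, B); F♯4 is not a chord tone.
It is approached by step down from G4 and left by step up to G4.
Step away and step back to the same note — a neighbor tone (lower neighbor).
The harmony at that moment is A diminished triad (A, C, E♭); D4 is not a chord tone.
It is approached by step down from E♭4 and left by leap up to A4.
Step in, leap out — an escape tone.

E4 (beat 2) — escape tone; F♯4 (beat 5) — neighbor tone; D4 (beat 10) — escape tone.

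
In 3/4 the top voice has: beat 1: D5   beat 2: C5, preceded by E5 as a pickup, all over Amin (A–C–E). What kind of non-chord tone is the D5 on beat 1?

Passing tone.

The harmony at that moment is A minor triad (A, C, E); D5 is not a chord tone.
It is approached by step down from E5 and left by step down to C5.
Step in, step out in the same direction — a passing tone.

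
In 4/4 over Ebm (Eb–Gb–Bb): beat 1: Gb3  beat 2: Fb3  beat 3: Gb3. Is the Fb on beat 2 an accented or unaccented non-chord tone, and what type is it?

The harmony at that moment is Eb minor triad (Eb, Gb, Bb); Fb3 is not a chord tone.
It is approached by step down from Gb3 and left by step up to Gb3.
Step away and step back to the same note — a neighbor tone (lower neighbor).
It falls on a weak beat, so it is unaccented.

Unaccented neighbor tone.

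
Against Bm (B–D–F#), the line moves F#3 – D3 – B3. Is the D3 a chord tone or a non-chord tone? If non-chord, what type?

Chord tone (the third of B minor triad).

B minor triad contains B, D, F#; D is the third, so it is a chord tone.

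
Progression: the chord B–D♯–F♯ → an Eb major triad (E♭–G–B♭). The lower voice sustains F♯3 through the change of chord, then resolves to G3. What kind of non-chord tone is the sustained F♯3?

The harmony at that moment is E♭ major triad (E♭, G, B♭); F♯3 is not a chord tone.
It is held over (the same pitch as the preceding F♯3) and left by step up to G3.
Held over from the previous chord and resolving up by step — a retardation.

F♯3 is a retardation.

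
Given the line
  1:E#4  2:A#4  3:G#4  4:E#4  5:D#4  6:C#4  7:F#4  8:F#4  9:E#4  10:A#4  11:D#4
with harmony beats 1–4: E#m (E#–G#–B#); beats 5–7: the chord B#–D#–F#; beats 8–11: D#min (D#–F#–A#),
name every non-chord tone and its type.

The harmony at that moment is E# minor triad (E#, G#, B#); A#4 is not a chord tone.
It is approached by leap up from E#4 and left by step down to G#4.
Leap in, step out — an appoggiatura.
The harmony at that moment is B# diminished triad (B#, D#, F#); C#4 is not a chord tone.
It is approached by step down from D#4 and left by leap up to F#4.
Step in, leap out — an escape tone.
The harmony at that moment is D# minor triad (D#, F#, A#); E#4 is not a chord tone.
It is approached by step down from F#4 and left by leap up to A#4.
Step in, leap out — an escape tone.

A#4 (beat 2) — appoggiatura; C#4 (beat 6) — escape tone; E#4 (beat 9) — escape tone.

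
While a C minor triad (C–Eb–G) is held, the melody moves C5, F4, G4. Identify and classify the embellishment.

The harmony at that moment is C minor triad (C, Eb, G); F4 is not a chord tone.
It is approached by leap down from C5 and left by step up to G4.
Leap in, step out — an appoggiatura.

F4 is an appoggiatura.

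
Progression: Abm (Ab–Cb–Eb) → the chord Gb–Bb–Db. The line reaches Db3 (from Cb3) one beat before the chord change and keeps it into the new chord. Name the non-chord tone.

The harmony at that moment is Ab minor triad (Ab, Cb, Eb); Db3 is not a chord tone.
It is approached by step up from Cb3 and then sustained as the same pitch into the next harmony.
Arriving early and becoming a chord tone when the harmony changes — an anticipation.

Db3 is an anticipation.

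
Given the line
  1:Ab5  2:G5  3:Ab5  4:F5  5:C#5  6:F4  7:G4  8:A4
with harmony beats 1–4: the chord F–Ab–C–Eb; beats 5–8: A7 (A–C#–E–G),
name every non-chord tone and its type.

G5 (beat 2) — neighbor tone; F4 (beat 6) — appoggiatura.

The harmony at that moment is F minor seventh chord (F, Ab, C, Eb); G5 is not a chord tone.
It is approached by step down from Ab5 and left by step up to Ab5.
Step away and step back to the same note — a neighbor tone (lower neighbor).
The harmony at that moment is A dominant seventh chord (A, C#, E, G); F4 is not a chord tone.
It is approached by leap down from C#5 and left by step up to G4.
Leap in, step out — an appoggiatura.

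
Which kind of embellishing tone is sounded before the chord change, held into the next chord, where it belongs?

Approach: ahead of the chord change (typically by step), so it is dissonant against the current harmony. Departure: none — the same pitch is restated or held and is a chord tone of the new harmony.
Dissonant first, consonant once the harmony catches up: the note simply arrives early — an anticipation. (The reverse timing, consonant first and dissonant after the change, would be a suspension or retardation.)

Anticipation.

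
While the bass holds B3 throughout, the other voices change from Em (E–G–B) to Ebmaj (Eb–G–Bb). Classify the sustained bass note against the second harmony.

Pedal tone (pedal point).

The harmony at that moment is Eb major triad (Eb, G, Bb); B3 is not a chord tone.
It is held over (the same pitch as the preceding B3) and then sustained as the same pitch into the next harmony.
Sustained through a change of harmony — a pedal tone.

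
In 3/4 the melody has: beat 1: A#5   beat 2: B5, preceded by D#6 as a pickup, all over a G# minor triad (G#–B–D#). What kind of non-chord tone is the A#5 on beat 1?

Appoggiatura.

The harmony at that moment is G# minor triad (G#, B, D#); A#5 is not a chord tone.
It is approached by leap down from D#6 and left by step up to B5.
Leap in, step out, metrically accented — an appoggiatura.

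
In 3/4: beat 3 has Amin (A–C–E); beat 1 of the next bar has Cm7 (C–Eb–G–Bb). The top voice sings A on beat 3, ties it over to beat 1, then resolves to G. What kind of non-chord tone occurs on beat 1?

Suspension.

The harmony at that moment is C minor seventh chord (C, Eb, G, Bb); A is not a chord tone.
It is held over (the same pitch as the preceding A) and left by step down to G.
Held over from the previous chord and resolving down by step — a suspension.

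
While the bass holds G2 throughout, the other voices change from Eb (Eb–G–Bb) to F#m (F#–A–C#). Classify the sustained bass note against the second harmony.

The harmony at that moment is F# minor triad (F#, A, C#); G2 is not a chord tone.
It is held over (the same pitch as the preceding G2) and then sustained as the same pitch into the next harmony.
Sustained through a change of harmony — a pedal tone.

Pedal tone (pedal point).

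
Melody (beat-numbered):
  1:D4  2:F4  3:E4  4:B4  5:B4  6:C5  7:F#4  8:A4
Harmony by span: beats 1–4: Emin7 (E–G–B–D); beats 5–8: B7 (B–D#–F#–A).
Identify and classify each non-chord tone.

The harmony at that moment is E minor seventh chord (E, G, B, D); F4 is not a chord tone.
It is approached by leap up from D4 and left by step down to E4.
Leap in, step out — an appoggiatura.
The harmony at that moment is B dominant seventh chord (B, D#, F#, A); C5 is not a chord tone.
It is approached by step up from B4 and left by leap down to F#4.
Step in, leap out — an escape tone.

F4 (beat 2) — appoggiatura; C5 (beat 6) — escape tone.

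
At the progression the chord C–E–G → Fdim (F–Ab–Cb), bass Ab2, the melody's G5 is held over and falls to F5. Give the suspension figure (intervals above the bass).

7–6 suspension.

At the second chord the bass is Ab2. The suspended G5 lies a seventh above the bass; after resolving down by step to F5, the interval above the bass becomes a sixth.
Suspension figures are named by those two intervals: 7–6.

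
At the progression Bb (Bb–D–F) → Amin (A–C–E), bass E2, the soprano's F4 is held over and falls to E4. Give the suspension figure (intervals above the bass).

9–8 suspension.

At the second chord the bass is E2. The suspended F4 lies a ninth above the bass; after resolving down by step to E4, the interval above the bass becomes an octave.
Suspension figures are named by those two intervals: 9–8.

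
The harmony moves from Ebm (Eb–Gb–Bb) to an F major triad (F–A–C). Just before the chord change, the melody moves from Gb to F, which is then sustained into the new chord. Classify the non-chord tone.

F is an anticipation.

The harmony at that moment is Eb minor triad (Eb, Gb, Bb); F is not a chord tone.
It is approached by step down from Gb and then sustained as the same pitch into the next harmony.
Arriving early and becoming a chord tone when the harmony changes — an anticipation.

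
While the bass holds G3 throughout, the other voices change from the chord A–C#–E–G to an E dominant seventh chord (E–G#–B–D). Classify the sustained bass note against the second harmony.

The harmony at that moment is E dominant seventh chord (E, G#, B, D); G3 is not a chord tone.
It is held over (the same pitch as the preceding G3) and then sustained as the same pitch into the next harmony.
Sustained through a change of harmony — a pedal tone.

Pedal tone (pedal point).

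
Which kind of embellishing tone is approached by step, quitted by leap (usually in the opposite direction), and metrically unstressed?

Escape tone.

Approach: by step. Departure: by leap. Metric position: weak.
Step in, leap out, from a weak position — an escape tone (échappée). (It is the mirror image of the appoggiatura, which leaps in and steps out on a strong beat.)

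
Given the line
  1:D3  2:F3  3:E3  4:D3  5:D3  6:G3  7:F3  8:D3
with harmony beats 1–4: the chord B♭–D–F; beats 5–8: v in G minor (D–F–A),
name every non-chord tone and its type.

E3 (beat 3) — passing tone; G3 (beat 6) — appoggiatura.

The harmony at that moment is B♭ major triad (B♭, D, F); E3 is not a chord tone.
It is approached by step down from F3 and left by step down to D3.
Step in, step out in the same direction — a passing tone.
The harmony at that moment is D minor triad (D, F, A); G3 is not a chord tone.
It is approached by leap up from D3 and left by step down to F3.
Leap in, step out — an appoggiatura.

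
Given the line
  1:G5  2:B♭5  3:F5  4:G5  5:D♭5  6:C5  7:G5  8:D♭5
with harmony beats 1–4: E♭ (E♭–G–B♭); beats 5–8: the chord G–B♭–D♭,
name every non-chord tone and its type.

The harmony at that moment is E♭ major triad (E♭, G, B♭); F5 is not a chord tone.
It is approached by leap down from B♭5 and left by step up to G5.
Leap in, step out — an appoggiatura.
The harmony at that moment is G diminished triad (G, B♭, D♭); C5 is not a chord tone.
It is approached by step down from D♭5 and left by leap up to G5.
Step in, leap out — an escape tone.

F5 (beat 3) — appoggiatura; C5 (beat 6) — escape tone.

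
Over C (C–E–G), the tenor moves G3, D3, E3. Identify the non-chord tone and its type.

D3 is an appoggiatura.

The harmony at that moment is C major triad (C, E, G); D3 is not a chord tone.
It is approached by leap down from G3 and left by step up to E3.
Leap in, step out — an appoggiatura.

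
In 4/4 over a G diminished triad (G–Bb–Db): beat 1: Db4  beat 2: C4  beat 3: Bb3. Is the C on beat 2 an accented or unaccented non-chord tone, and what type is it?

Unaccented passing tone.

The harmony at that moment is G diminished triad (G, Bb, Db); C4 is not a chord tone.
It is approached by step down from Db4 and left by step down to Bb3.
Step in, step out in the same direction — a passing tone.
It falls on a weak beat, so it is unaccented.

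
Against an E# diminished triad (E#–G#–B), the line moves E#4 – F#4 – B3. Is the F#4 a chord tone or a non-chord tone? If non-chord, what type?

The harmony at that moment is E# diminished triad (E#, G#, B); F#4 is not a chord tone.
It is approached by step up from E#4 and left by leap down to B3.
Step in, leap out — an escape tone.

Non-chord tone — an escape tone.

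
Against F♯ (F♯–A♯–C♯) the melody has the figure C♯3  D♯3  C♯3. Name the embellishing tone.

The harmony at that moment is F♯ major triad (F♯, A♯, C♯); D♯3 is not a chord tone.
It is approached by step up from C♯3 and left by step down to C♯3.
Step away and step back to the same note — a neighbor tone (upper neighbor).

D♯3 is a neighbor tone.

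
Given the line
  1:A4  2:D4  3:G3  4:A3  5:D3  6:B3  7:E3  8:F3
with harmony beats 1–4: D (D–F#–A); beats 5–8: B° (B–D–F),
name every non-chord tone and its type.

G3 (beat 3) — appoggiatura; E3 (beat 7) — appoggiatura.

The harmony at that moment is D major triad (D, F#, A); G3 is not a chord tone.
It is approached by leap down from D4 and left by step up to A3.
Leap in, step out — an appoggiatura.
The harmony at that moment is B diminished triad (B, D, F); E3 is not a chord tone.
It is approached by leap down from B3 and left by step up to F3.
Leap in, step out — an appoggiatura.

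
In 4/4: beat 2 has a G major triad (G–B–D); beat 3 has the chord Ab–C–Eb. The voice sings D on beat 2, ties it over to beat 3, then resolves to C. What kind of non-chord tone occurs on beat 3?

Suspension.

The harmony at that moment is Ab major triad (Ab, C, Eb); D is not a chord tone.
It is held over (the same pitch as the preceding D) and left by step down to C.
Held over from the previous chord and resolving down by step — a suspension.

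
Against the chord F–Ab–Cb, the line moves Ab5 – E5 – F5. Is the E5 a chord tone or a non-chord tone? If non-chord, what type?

The harmony at that moment is F diminished triad (F, Ab, Cb); E5 is not a chord tone.
It is approached by leap down from Ab5 and left by step up to F5.
Leap in, step out — an appoggiatura.

Non-chord tone — an appoggiatura.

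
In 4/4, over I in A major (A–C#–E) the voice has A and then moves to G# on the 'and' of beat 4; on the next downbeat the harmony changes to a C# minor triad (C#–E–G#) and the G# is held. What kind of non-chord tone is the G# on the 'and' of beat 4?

Anticipation.

The harmony at that moment is A major triad (A, C#, E); G# is not a chord tone.
It is approached by step down from A and then sustained as the same pitch into the next harmony.
Arriving early and becoming a chord tone when the harmony changes — an anticipation.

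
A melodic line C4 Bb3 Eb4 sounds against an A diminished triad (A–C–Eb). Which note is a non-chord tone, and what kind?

The harmony at that moment is A diminished triad (A, C, Eb); Bb3 is not a chord tone.
It is approached by step down from C4 and left by leap up to Eb4.
Step in, leap out — an escape tone.

Bb3 is an escape tone.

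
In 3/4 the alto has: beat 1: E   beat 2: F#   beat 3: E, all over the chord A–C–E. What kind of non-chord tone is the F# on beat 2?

The harmony at that moment is A minor triad (A, C, E); F# is not a chord tone.
It is approached by step up from E and left by step down to E.
Step away and step back to the same note — a neighbor tone (upper neighbor).

Upper neighbor tone.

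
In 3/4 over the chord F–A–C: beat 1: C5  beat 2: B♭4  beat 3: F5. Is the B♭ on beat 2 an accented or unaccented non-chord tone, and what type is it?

Unaccented escape tone.

The harmony at that moment is F major triad (F, A, C); B♭4 is not a chord tone.
It is approached by step down from C5 and left by leap up to F5.
Step in, leap out — an escape tone.
It falls on a weak beat, so it is unaccented.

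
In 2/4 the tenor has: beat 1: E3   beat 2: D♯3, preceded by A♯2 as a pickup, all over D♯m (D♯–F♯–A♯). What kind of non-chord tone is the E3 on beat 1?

The harmony at that moment is D♯ minor triad (D♯, F♯, A♯); E3 is not a chord tone.
It is approached by leap up from A♯2 and left by step down to D♯3.
Leap in, step out, metrically accented — an appoggiatura.

Appoggiatura.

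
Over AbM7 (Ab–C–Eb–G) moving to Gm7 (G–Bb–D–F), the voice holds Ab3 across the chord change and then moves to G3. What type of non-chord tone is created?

The harmony at that moment is G minor seventh chord (G, Bb, D, F); Ab3 is not a chord tone.
It is held over (the same pitch as the preceding Ab3) and left by step down to G3.
Held over from the previous chord and resolving down by step — a suspension.

Ab3 is a suspension.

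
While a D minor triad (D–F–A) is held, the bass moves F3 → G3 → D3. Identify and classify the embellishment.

The harmony at that moment is D minor triad (D, F, A); G3 is not a chord tone.
It is approached by step up from F3 and left by leap down to D3.
Step in, leap out — an escape tone.

G3 is an escape tone.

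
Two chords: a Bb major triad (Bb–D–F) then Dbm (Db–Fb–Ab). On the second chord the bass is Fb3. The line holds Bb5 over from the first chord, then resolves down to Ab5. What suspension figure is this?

4–3 suspension.

At the second chord the bass is Fb3. The suspended Bb5 lies a fourth above the bass; after resolving down by step to Ab5, the interval above the bass becomes a third.
Suspension figures are named by those two intervals: 4–3.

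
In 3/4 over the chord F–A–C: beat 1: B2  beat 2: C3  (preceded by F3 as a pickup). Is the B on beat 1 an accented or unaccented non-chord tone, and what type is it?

The harmony at that moment is F major triad (F, A, C); B2 is not a chord tone.
It is approached by leap down from F3 and left by step up to C3.
Leap in, step out — an appoggiatura.
It falls on the downbeat, so it is accented.

Accented appoggiatura.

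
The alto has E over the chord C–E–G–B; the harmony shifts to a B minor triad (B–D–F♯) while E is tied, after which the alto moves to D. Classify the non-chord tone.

The harmony at that moment is B minor triad (B, D, F♯); E is not a chord tone.
It is held over (the same pitch as the preceding E) and left by step down to D.
Held over from the previous chord and resolving down by step — a suspension.

E is a suspension.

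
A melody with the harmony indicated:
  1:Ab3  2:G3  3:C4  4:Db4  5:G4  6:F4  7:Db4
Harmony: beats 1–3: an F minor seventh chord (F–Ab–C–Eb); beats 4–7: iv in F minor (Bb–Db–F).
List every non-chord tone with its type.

G3 (beat 2) — escape tone; G4 (beat 5) — appoggiatura.

The harmony at that moment is F minor seventh chord (F, Ab, C, Eb); G3 is not a chord tone.
It is approached by step down from Ab3 and left by leap up to C4.
Step in, leap out — an escape tone.
The harmony at that moment is Bb minor triad (Bb, Db, F); G4 is not a chord tone.
It is approached by leap up from Db4 and left by step down to F4.
Leap in, step out — an appoggiatura.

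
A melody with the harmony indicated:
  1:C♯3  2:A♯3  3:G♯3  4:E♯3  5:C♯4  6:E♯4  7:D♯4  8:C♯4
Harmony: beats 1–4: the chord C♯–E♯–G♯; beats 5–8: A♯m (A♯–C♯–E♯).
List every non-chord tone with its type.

A♯3 (beat 2) — appoggiatura; D♯4 (beat 7) — passing tone.

The harmony at that moment is C♯ major triad (C♯, E♯, G♯); A♯3 is not a chord tone.
It is approached by leap up from C♯3 and left by step down to G♯3.
Leap in, step out — an appoggiatura.
The harmony at that moment is A♯ minor triad (A♯, C♯, E♯); D♯4 is not a chord tone.
It is approached by step down from E♯4 and left by step down to C♯4.
Step in, step out in the same direction — a passing tone.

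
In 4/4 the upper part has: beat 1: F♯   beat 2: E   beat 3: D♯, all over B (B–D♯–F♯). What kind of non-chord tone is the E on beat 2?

Passing tone.

The harmony at that moment is B major triad (B, D♯, F♯); E is not a chord tone.
It is approached by step down from F♯ and left by step down to D♯.
Step in, step out in the same direction — a passing tone.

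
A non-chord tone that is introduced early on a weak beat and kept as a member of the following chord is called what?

Anticipation.

Approach: ahead of the chord change (typically by step), so it is dissonant against the current harmony. Departure: none — the same pitch is restated or held and is a chord tone of the new harmony.
Dissonant first, consonant once the harmony catches up: the note simply arrives early — an anticipation. (The reverse timing, consonant first and dissonant after the change, would be a suspension or retardation.)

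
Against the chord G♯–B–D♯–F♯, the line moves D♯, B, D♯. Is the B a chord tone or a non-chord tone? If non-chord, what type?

Chord tone (the third of G# minor seventh chord).

G# minor seventh chord contains G♯, B, D♯, F♯; B is the third, so it is a chord tone.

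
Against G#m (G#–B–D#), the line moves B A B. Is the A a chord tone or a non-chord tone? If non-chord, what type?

Non-chord tone — a neighbor tone.

The harmony at that moment is G# minor triad (G#, B, D#); A is not a chord tone.
It is approached by step down from B and left by step up to B.
Step away and step back to the same note — a neighbor tone (lower neighbor).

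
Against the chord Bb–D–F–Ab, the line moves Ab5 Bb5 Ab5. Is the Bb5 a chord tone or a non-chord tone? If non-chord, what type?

Chord tone (the root of Bb dominant seventh chord).

Bb dominant seventh chord contains Bb, D, F, Ab; Bb is the root, so it is a chord tone.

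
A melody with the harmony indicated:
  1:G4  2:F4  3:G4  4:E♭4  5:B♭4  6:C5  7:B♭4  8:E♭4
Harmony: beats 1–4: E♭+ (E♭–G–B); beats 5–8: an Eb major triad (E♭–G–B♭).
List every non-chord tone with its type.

The harmony at that moment is E♭ augmented triad (E♭, G, B); F4 is not a chord tone.
It is approached by step down from G4 and left by step up to G4.
Step away and step back to the same note — a neighbor tone (lower neighbor).
The harmony at that moment is E♭ major triad (E♭, G, B♭); C5 is not a chord tone.
It is approached by step up from B♭4 and left by step down to B♭4.
Step away and step back to the same note — a neighbor tone (upper neighbor).

F4 (beat 2) — neighbor tone; C5 (beat 6) — neighbor tone.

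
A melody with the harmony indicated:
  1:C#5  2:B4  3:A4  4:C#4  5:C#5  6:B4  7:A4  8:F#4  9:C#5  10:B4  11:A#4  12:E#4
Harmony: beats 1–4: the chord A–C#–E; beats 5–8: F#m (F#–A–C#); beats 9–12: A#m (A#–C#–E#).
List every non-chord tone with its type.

B4 (beat 2) — passing tone; B4 (beat 6) — passing tone; B4 (beat 10) — passing tone.

The harmony at that moment is A major triad (A, C#, E); B4 is not a chord tone.
It is approached by step down from C#5 and left by step down to A4.
Step in, step out in the same direction — a passing tone.
The harmony at that moment is F# minor triad (F#, A, C#); B4 is not a chord tone.
It is approached by step down from C#5 and left by step down to A4.
Step in, step out in the same direction — a passing tone.
The harmony at that moment is A# minor triad (A#, C#, E#); B4 is not a chord tone.
It is approached by step down from C#5 and left by step down to A#4.
Step in, step out in the same direction — a passing tone.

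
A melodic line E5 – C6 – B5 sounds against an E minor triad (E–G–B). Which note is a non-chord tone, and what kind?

The harmony at that moment is E minor triad (E, G, B); C6 is not a chord tone.
It is approached by leap up from E5 and left by step down to B5.
Leap in, step out — an appoggiatura.

C6 is an appoggiatura.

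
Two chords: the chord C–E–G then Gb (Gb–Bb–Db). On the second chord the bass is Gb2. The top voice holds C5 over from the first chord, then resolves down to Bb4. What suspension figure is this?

4–3 suspension.

At the second chord the bass is Gb2. The suspended C5 lies a fourth above the bass; after resolving down by step to Bb4, the interval above the bass becomes a third.
Suspension figures are named by those two intervals: 4–3.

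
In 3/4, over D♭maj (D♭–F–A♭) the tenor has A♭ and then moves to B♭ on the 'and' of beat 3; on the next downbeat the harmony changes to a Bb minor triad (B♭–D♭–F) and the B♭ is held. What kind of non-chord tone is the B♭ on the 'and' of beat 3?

Anticipation.

The harmony at that moment is D♭ major triad (D♭, F, A♭); B♭ is not a chord tone.
It is approached by step up from A♭ and then sustained as the same pitch into the next harmony.
Arriving early and becoming a chord tone when the harmony changes — an anticipation.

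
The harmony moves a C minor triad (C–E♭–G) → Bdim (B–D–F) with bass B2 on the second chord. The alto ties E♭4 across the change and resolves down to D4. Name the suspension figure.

At the second chord the bass is B2. The suspended E♭4 lies a fourth above the bass; after resolving down by step to D4, the interval above the bass becomes a third.
Suspension figures are named by those two intervals: 4–3.

4–3 suspension.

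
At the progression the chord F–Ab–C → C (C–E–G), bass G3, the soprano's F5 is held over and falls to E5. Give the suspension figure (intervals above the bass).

At the second chord the bass is G3. The suspended F5 lies a seventh above the bass; after resolving down by step to E5, the interval above the bass becomes a sixth.
Suspension figures are named by those two intervals: 7–6.

7–6 suspension.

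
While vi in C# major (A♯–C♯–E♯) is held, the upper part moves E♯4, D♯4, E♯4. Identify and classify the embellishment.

D♯4 is a neighbor tone.

The harmony at that moment is A♯ minor triad (A♯, C♯, E♯); D♯4 is not a chord tone.
It is approached by step down from E♯4 and left by step up to E♯4.
Step away and step back to the same note — a neighbor tone (lower neighbor).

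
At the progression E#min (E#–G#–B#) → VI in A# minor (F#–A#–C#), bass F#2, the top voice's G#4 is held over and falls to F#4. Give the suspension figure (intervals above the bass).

At the second chord the bass is F#2. The suspended G#4 lies a ninth above the bass; after resolving down by step to F#4, the interval above the bass becomes an octave.
Suspension figures are named by those two intervals: 9–8.

9–8 suspension.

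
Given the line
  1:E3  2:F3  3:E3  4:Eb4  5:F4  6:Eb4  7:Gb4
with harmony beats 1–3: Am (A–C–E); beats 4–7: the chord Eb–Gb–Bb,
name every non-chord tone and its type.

The harmony at that moment is A minor triad (A, C, E); F3 is not a chord tone.
It is approached by step up from E3 and left by step down to E3.
Step away and step back to the same note — a neighbor tone (upper neighbor).
The harmony at that moment is Eb minor triad (Eb, Gb, Bb); F4 is not a chord tone.
It is approached by step up from Eb4 and left by step down to Eb4.
Step away and step back to the same note — a neighbor tone (upper neighbor).

F3 (beat 2) — neighbor tone; F4 (beat 5) — neighbor tone.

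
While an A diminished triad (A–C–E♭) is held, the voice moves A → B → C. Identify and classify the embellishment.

B is a passing tone.

The harmony at that moment is A diminished triad (A, C, E♭); B is not a chord tone.
It is approached by step up from A and left by step up to C.
Step in, step out in the same direction — a passing tone.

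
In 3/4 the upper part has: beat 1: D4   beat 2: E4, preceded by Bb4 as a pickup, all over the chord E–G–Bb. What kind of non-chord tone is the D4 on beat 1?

Appoggiatura.

The harmony at that moment is E diminished triad (E, G, Bb); D4 is not a chord tone.
It is approached by leap down from Bb4 and left by step up to E4.
Leap in, step out, metrically accented — an appoggiatura.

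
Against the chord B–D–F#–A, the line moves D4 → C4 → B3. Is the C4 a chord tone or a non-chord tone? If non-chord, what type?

Non-chord tone — a passing tone.

The harmony at that moment is B minor seventh chord (B, D, F#, A); C4 is not a chord tone.
It is approached by step down from D4 and left by step down to B3.
Step in, step out in the same direction — a passing tone.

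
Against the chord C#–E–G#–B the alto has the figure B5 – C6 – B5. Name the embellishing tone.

The harmony at that moment is C# minor seventh chord (C#, E, G#, B); C6 is not a chord tone.
It is approached by step up from B5 and left by step down to B5.
Step away and step back to the same note — a neighbor tone (upper neighbor).

C6 is a neighbor tone.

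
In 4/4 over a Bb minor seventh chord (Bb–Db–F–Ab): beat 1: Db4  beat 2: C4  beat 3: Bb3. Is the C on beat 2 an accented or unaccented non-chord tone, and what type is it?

Unaccented passing tone.

The harmony at that moment is Bb minor seventh chord (Bb, Db, F, Ab); C4 is not a chord tone.
It is approached by step down from Db4 and left by step down to Bb3.
Step in, step out in the same direction — a passing tone.
It falls on a weak beat, so it is unaccented.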